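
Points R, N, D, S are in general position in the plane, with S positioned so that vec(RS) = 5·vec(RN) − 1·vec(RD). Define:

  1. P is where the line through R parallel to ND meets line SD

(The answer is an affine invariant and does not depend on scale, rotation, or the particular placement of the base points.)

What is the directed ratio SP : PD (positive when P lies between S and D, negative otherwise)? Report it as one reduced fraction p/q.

SP:PD = -4

Assign R = (0, 0), N = (1, 0), D = (0, 1), S = (5, -1) — the answer is frame-independent, so this choice is without loss of generality.
1. P is where the line through R parallel to ND meets line SD ⇒ P = (-5/3, 5/3)
P = S + t·(D−S) with t = 4/3, so SP:PD = t:(1−t) = 4/3:-1/3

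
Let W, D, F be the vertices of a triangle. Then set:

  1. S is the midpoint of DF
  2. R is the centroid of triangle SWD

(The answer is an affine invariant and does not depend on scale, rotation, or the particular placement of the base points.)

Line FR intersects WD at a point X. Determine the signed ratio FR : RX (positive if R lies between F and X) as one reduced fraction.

Assign W = (0, 0), D = (1, 0), F = (0, 1) — the answer is frame-independent, so this choice is without loss of generality.
1. S is the midpoint of DF ⇒ S = (1/2, 1/2)
2. R is the centroid of triangle SWD ⇒ R = (1/2, 1/6)
line FR meets WD at X = (3/5, 0)
R = F + t·(X−F) with t = 5/6, so FR:RX = 5/6:1/6

FR:RX = 5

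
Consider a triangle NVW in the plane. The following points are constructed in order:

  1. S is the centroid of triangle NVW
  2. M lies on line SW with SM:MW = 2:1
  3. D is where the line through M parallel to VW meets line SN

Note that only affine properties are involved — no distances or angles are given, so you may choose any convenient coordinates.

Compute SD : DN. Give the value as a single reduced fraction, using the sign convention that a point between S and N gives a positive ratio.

SD:DN = -1/4

Work in coordinates with N = (0, 0), V = (1, 0), W = (0, 1).
1. S is the centroid of triangle NVW ⇒ S = (1/3, 1/3)
2. M lies on line SW with SM:MW = 2:1 ⇒ M = (1/9, 7/9)
3. D is where the line through M parallel to VW meets line SN ⇒ D = (4/9, 4/9)
D = S + t·(N−S) with t = -1/3, so SD:DN = t:(1−t) = -1/3:4/3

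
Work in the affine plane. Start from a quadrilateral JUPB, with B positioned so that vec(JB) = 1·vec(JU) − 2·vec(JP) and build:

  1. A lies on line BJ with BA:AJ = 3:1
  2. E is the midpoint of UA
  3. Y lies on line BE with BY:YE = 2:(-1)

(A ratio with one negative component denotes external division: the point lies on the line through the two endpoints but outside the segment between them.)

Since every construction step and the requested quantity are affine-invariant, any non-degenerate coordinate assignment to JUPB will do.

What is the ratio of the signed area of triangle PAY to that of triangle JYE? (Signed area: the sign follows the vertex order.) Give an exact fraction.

[PAY]:[JYE] = -1/2

Assign J = (0, 0), U = (1, 0), P = (0, 1), B = (1, -2) — the answer is frame-independent, so this choice is without loss of generality.
1. A lies on line BJ with BA:AJ = 3:1 ⇒ A = (1/4, -1/2)
2. E is the midpoint of UA ⇒ E = (5/8, -1/4)
3. Y lies on line BE with BY:YE = 2:(-1) ⇒ Y = (1/4, 3/2)
2·[PAY] = 1/2, 2·[JYE] = -1
[PAY]:[JYE] = 1/2:-1 = -1/2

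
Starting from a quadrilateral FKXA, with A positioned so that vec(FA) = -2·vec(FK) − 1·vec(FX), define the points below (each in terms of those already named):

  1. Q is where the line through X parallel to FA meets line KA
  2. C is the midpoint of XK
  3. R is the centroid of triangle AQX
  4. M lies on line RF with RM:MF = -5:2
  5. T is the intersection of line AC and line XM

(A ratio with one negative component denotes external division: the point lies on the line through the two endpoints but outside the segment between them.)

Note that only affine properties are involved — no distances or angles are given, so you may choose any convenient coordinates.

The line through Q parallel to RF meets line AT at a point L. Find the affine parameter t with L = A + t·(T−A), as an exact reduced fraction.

Work in coordinates with F = (0, 0), K = (1, 0), X = (0, 1), A = (-2, -1).
1. Q is where the line through X parallel to FA meets line KA ⇒ Q = (-8, -3)
2. C is the midpoint of XK ⇒ C = (1/2, 1/2)
3. R is the centroid of triangle AQX ⇒ R = (-10/3, -1)
4. M lies on line RF with RM:MF = -5:2 ⇒ M = (20/9, 2/3)
5. T is the intersection of line AC and line XM ⇒ T = (16/15, 21/25)
through Q parallel to RF: direction (10/3, 1); meets AT at L = (-8/3, -7/5)
L = A + t·(T−A) with t = -5/23

t = -5/23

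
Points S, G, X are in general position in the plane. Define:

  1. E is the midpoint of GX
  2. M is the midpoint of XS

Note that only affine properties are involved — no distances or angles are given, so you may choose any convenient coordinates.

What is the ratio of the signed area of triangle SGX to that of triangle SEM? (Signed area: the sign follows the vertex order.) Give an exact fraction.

[SGX]:[SEM] = 4

Choose coordinates S = (0, 0), G = (1, 0), X = (0, 1).
1. E is the midpoint of GX ⇒ E = (1/2, 1/2)
2. M is the midpoint of XS ⇒ M = (0, 1/2)
2·[SGX] = 1, 2·[SEM] = 1/4
[SGX]:[SEM] = 1:1/4 = 4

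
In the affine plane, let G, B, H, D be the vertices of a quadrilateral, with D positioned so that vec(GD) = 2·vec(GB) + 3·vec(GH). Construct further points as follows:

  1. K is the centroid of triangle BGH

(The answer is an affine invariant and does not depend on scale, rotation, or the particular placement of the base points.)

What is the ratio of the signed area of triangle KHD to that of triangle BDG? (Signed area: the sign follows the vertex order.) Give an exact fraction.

Assign G = (0, 0), B = (1, 0), H = (0, 1), D = (2, 3) — the answer is frame-independent, so this choice is without loss of generality.
1. K is the centroid of triangle BGH ⇒ K = (1/3, 1/3)
2·[KHD] = -2, 2·[BDG] = 3
[KHD]:[BDG] = -2:3 = -2/3

[KHD]:[BDG] = -2/3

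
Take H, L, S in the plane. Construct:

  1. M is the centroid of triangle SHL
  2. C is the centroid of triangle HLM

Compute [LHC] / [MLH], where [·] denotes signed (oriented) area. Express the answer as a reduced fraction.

Assign H = (0, 0), L = (1, 0), S = (0, 1) — the answer is frame-independent, so this choice is without loss of generality.
1. M is the centroid of triangle SHL ⇒ M = (1/3, 1/3)
2. C is the centroid of triangle HLM ⇒ C = (4/9, 1/9)
2·[LHC] = -1/9, 2·[MLH] = -1/3
[LHC]:[MLH] = -1/9:-1/3 = 1/3

[LHC]:[MLH] = 1/3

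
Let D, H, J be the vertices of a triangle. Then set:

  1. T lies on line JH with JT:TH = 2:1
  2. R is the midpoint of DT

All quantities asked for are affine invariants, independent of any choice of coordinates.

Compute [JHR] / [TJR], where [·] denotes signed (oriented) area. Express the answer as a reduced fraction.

Assign D = (0, 0), H = (1, 0), J = (0, 1) — the answer is frame-independent, so this choice is without loss of generality.
1. T lies on line JH with JT:TH = 2:1 ⇒ T = (2/3, 1/3)
2. R is the midpoint of DT ⇒ R = (1/3, 1/6)
2·[JHR] = -1/2, 2·[TJR] = 1/3
[JHR]:[TJR] = -1/2:1/3 = -3/2

[JHR]:[TJR] = -3/2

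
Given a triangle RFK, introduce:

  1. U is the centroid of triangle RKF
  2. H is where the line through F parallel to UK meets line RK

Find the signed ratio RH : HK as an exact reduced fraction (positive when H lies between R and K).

RH:HK = -2

Choose coordinates R = (0, 0), F = (1, 0), K = (0, 1).
1. U is the centroid of triangle RKF ⇒ U = (1/3, 1/3)
2. H is where the line through F parallel to UK meets line RK ⇒ H = (0, 2)
H = R + t·(K−R) with t = 2, so RH:HK = t:(1−t) = 2:-1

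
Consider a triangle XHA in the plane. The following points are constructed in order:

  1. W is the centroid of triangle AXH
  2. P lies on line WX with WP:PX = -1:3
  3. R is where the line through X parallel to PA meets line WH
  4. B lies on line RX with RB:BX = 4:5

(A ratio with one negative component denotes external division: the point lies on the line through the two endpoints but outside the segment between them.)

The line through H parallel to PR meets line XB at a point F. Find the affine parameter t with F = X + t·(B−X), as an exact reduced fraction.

Work in coordinates with X = (0, 0), H = (1, 0), A = (0, 1).
1. W is the centroid of triangle AXH ⇒ W = (1/3, 1/3)
2. P lies on line WX with WP:PX = -1:3 ⇒ P = (1/2, 1/2)
3. R is where the line through X parallel to PA meets line WH ⇒ R = (-1, 1)
4. B lies on line RX with RB:BX = 4:5 ⇒ B = (-5/9, 5/9)
through H parallel to PR: direction (-3/2, 1/2); meets XB at F = (-1/2, 1/2)
F = X + t·(B−X) with t = 9/10

t = 9/10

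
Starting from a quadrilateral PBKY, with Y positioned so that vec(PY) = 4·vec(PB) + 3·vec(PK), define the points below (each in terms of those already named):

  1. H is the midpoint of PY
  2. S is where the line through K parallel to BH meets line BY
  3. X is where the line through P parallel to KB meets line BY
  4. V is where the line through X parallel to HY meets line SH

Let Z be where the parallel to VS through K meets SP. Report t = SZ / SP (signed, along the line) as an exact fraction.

t = 5/2

Assign P = (0, 0), B = (1, 0), K = (0, 1), Y = (4, 3) — the answer is frame-independent, so this choice is without loss of generality.
1. H is the midpoint of PY ⇒ H = (2, 3/2)
2. S is where the line through K parallel to BH meets line BY ⇒ S = (-4, -5)
3. X is where the line through P parallel to KB meets line BY ⇒ X = (1/2, -1/2)
4. V is where the line through X parallel to HY meets line SH ⇒ V = (-5/8, -43/32)
through K parallel to VS: direction (-27/8, -117/32); meets SP at Z = (6, 15/2)
Z = S + t·(P−S) with t = 5/2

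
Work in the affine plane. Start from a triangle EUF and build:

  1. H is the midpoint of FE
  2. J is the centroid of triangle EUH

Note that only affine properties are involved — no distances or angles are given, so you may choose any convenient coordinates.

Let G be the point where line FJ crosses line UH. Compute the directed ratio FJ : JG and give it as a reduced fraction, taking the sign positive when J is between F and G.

FJ:JG = -4

Assign E = (0, 0), U = (1, 0), F = (0, 1) — the answer is frame-independent, so this choice is without loss of generality.
1. H is the midpoint of FE ⇒ H = (0, 1/2)
2. J is the centroid of triangle EUH ⇒ J = (1/3, 1/6)
line FJ meets UH at G = (1/4, 3/8)
J = F + t·(G−F) with t = 4/3, so FJ:JG = 4/3:-1/3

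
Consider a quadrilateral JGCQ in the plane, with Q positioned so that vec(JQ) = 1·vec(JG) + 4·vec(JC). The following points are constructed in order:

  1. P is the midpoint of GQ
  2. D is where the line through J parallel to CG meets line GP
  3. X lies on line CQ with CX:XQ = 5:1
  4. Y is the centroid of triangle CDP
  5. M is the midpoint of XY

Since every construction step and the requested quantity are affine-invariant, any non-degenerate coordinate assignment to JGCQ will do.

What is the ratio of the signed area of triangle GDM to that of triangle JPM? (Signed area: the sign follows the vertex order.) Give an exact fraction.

[GDM]:[JPM] = -3/7

Work in coordinates with J = (0, 0), G = (1, 0), C = (0, 1), Q = (1, 4).
1. P is the midpoint of GQ ⇒ P = (1, 2)
2. D is where the line through J parallel to CG meets line GP ⇒ D = (1, -1)
3. X lies on line CQ with CX:XQ = 5:1 ⇒ X = (5/6, 7/2)
4. Y is the centroid of triangle CDP ⇒ Y = (2/3, 2/3)
5. M is the midpoint of XY ⇒ M = (3/4, 25/12)
2·[GDM] = -1/4, 2·[JPM] = 7/12
[GDM]:[JPM] = -1/4:7/12 = -3/7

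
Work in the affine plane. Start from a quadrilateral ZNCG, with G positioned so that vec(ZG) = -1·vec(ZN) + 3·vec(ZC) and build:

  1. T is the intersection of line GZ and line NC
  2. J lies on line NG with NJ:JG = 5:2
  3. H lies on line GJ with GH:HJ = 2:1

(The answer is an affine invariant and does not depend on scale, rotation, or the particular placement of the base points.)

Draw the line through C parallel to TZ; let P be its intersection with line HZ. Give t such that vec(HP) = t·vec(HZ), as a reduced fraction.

Choose coordinates Z = (0, 0), N = (1, 0), C = (0, 1), G = (-1, 3).
1. T is the intersection of line GZ and line NC ⇒ T = (-1/2, 3/2)
2. J lies on line NG with NJ:JG = 5:2 ⇒ J = (-3/7, 15/7)
3. H lies on line GJ with GH:HJ = 2:1 ⇒ H = (-13/21, 17/7)
through C parallel to TZ: direction (1/2, -3/2); meets HZ at P = (-13/12, 17/4)
P = H + t·(Z−H) with t = -3/4

t = -3/4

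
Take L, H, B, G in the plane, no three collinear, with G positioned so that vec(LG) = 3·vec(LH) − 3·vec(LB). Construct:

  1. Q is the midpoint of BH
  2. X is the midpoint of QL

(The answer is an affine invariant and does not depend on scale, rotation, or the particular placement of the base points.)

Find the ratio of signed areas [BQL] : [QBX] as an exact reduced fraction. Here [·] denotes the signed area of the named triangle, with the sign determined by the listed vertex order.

Choose coordinates L = (0, 0), H = (1, 0), B = (0, 1), G = (3, -3).
1. Q is the midpoint of BH ⇒ Q = (1/2, 1/2)
2. X is the midpoint of QL ⇒ X = (1/4, 1/4)
2·[BQL] = -1/2, 2·[QBX] = 1/4
[BQL]:[QBX] = -1/2:1/4 = -2

[BQL]:[QBX] = -2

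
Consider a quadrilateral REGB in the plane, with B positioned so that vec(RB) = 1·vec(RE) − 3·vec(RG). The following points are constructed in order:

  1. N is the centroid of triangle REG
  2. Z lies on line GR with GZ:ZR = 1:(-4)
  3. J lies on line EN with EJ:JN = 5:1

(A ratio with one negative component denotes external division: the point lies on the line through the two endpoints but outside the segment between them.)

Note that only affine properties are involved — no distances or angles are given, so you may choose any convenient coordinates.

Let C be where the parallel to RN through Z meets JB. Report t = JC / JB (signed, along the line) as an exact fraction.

Choose coordinates R = (0, 0), E = (1, 0), G = (0, 1), B = (1, -3).
1. N is the centroid of triangle REG ⇒ N = (1/3, 1/3)
2. Z lies on line GR with GZ:ZR = 1:(-4) ⇒ Z = (0, 4/3)
3. J lies on line EN with EJ:JN = 5:1 ⇒ J = (4/9, 5/18)
through Z parallel to RN: direction (1/3, 1/3); meets JB at C = (47/207, 323/207)
C = J + t·(B−J) with t = -9/23

t = -9/23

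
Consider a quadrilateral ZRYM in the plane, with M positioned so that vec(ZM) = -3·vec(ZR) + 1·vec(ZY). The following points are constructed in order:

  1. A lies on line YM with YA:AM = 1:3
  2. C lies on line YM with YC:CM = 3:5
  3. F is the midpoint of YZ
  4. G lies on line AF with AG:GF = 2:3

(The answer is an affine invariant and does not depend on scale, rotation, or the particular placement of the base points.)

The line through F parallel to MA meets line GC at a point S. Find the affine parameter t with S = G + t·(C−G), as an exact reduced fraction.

t = -3/2

Assign Z = (0, 0), R = (1, 0), Y = (0, 1), M = (-3, 1) — the answer is frame-independent, so this choice is without loss of generality.
1. A lies on line YM with YA:AM = 1:3 ⇒ A = (-3/4, 1)
2. C lies on line YM with YC:CM = 3:5 ⇒ C = (-9/8, 1)
3. F is the midpoint of YZ ⇒ F = (0, 1/2)
4. G lies on line AF with AG:GF = 2:3 ⇒ G = (-9/20, 4/5)
through F parallel to MA: direction (9/4, 0); meets GC at S = (9/16, 1/2)
S = G + t·(C−G) with t = -3/2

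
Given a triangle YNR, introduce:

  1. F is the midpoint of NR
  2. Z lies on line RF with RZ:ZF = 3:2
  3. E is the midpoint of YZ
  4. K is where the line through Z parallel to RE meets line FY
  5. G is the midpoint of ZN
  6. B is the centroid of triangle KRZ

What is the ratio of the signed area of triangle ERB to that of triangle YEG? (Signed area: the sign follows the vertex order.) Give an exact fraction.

[ERB]:[YEG] = 4/7

Choose coordinates Y = (0, 0), N = (1, 0), R = (0, 1).
1. F is the midpoint of NR ⇒ F = (1/2, 1/2)
2. Z lies on line RF with RZ:ZF = 3:2 ⇒ Z = (3/10, 7/10)
3. E is the midpoint of YZ ⇒ E = (3/20, 7/20)
4. K is where the line through Z parallel to RE meets line FY ⇒ K = (3/8, 3/8)
5. G is the midpoint of ZN ⇒ G = (13/20, 7/20)
6. B is the centroid of triangle KRZ ⇒ B = (9/40, 83/120)
2·[ERB] = -1/10, 2·[YEG] = -7/40
[ERB]:[YEG] = -1/10:-7/40 = 4/7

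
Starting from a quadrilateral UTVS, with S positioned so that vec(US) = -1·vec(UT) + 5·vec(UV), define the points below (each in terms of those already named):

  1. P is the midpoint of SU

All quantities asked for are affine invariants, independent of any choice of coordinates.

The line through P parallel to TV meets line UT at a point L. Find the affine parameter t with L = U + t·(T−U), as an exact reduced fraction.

t = 2

Set U = (0, 0), T = (1, 0), V = (0, 1), S = (-1, 5); any affine frame gives the same invariant.
1. P is the midpoint of SU ⇒ P = (-1/2, 5/2)
through P parallel to TV: direction (-1, 1); meets UT at L = (2, 0)
L = U + t·(T−U) with t = 2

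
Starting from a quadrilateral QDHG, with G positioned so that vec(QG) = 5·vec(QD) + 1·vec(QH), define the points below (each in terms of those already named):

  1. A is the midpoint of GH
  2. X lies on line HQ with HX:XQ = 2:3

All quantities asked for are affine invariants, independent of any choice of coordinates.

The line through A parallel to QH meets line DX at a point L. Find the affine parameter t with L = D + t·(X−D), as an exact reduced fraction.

Work in coordinates with Q = (0, 0), D = (1, 0), H = (0, 1), G = (5, 1).
1. A is the midpoint of GH ⇒ A = (5/2, 1)
2. X lies on line HQ with HX:XQ = 2:3 ⇒ X = (0, 3/5)
through A parallel to QH: direction (0, 1); meets DX at L = (5/2, -9/10)
L = D + t·(X−D) with t = -3/2

t = -3/2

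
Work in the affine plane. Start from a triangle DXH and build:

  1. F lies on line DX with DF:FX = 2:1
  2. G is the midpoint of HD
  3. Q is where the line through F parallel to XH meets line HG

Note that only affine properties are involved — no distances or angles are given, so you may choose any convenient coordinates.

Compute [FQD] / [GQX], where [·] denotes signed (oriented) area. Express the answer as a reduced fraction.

Choose coordinates D = (0, 0), X = (1, 0), H = (0, 1).
1. F lies on line DX with DF:FX = 2:1 ⇒ F = (2/3, 0)
2. G is the midpoint of HD ⇒ G = (0, 1/2)
3. Q is where the line through F parallel to XH meets line HG ⇒ Q = (0, 2/3)
2·[FQD] = 4/9, 2·[GQX] = -1/6
[FQD]:[GQX] = 4/9:-1/6 = -8/3

[FQD]:[GQX] = -8/3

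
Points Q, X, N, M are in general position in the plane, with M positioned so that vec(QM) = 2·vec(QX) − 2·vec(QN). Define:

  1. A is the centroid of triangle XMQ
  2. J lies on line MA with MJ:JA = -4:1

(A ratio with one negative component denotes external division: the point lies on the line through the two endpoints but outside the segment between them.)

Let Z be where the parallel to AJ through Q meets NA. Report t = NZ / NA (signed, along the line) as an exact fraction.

t = 3

Assign Q = (0, 0), X = (1, 0), N = (0, 1), M = (2, -2) — the answer is frame-independent, so this choice is without loss of generality.
1. A is the centroid of triangle XMQ ⇒ A = (1, -2/3)
2. J lies on line MA with MJ:JA = -4:1 ⇒ J = (2/3, -2/9)
through Q parallel to AJ: direction (-1/3, 4/9); meets NA at Z = (3, -4)
Z = N + t·(A−N) with t = 3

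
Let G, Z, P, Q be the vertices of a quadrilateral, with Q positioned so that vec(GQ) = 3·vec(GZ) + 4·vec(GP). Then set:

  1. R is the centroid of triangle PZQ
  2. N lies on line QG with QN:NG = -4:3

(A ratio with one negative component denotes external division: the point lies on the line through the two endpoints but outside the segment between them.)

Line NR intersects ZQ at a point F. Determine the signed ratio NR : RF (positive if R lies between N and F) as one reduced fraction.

NR:RF = 7

Set G = (0, 0), Z = (1, 0), P = (0, 1), Q = (3, 4); any affine frame gives the same invariant.
1. R is the centroid of triangle PZQ ⇒ R = (4/3, 5/3)
2. N lies on line QG with QN:NG = -4:3 ⇒ N = (-9, -12)
line NR meets ZQ at F = (59/21, 76/21)
R = N + t·(F−N) with t = 7/8, so NR:RF = 7/8:1/8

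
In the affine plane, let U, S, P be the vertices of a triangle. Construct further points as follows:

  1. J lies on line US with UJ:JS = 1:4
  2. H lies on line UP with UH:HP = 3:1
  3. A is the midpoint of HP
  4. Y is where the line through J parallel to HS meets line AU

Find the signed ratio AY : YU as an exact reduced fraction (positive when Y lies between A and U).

Set U = (0, 0), S = (1, 0), P = (0, 1); any affine frame gives the same invariant.
1. J lies on line US with UJ:JS = 1:4 ⇒ J = (1/5, 0)
2. H lies on line UP with UH:HP = 3:1 ⇒ H = (0, 3/4)
3. A is the midpoint of HP ⇒ A = (0, 7/8)
4. Y is where the line through J parallel to HS meets line AU ⇒ Y = (0, 3/20)
Y = A + t·(U−A) with t = 29/35, so AY:YU = t:(1−t) = 29/35:6/35

AY:YU = 29/6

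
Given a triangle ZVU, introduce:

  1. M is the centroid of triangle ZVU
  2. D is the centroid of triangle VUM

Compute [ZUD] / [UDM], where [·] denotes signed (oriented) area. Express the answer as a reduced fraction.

Work in coordinates with Z = (0, 0), V = (1, 0), U = (0, 1).
1. M is the centroid of triangle ZVU ⇒ M = (1/3, 1/3)
2. D is the centroid of triangle VUM ⇒ D = (4/9, 4/9)
2·[ZUD] = -4/9, 2·[UDM] = -1/9
[ZUD]:[UDM] = -4/9:-1/9 = 4

[ZUD]:[UDM] = 4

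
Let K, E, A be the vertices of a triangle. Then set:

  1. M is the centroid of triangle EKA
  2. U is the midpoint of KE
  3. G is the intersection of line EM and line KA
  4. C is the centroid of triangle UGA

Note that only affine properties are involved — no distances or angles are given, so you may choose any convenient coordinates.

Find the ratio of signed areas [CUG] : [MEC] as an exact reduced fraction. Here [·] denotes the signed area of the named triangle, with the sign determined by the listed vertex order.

Work in coordinates with K = (0, 0), E = (1, 0), A = (0, 1).
1. M is the centroid of triangle EKA ⇒ M = (1/3, 1/3)
2. U is the midpoint of KE ⇒ U = (1/2, 0)
3. G is the intersection of line EM and line KA ⇒ G = (0, 1/2)
4. C is the centroid of triangle UGA ⇒ C = (1/6, 1/2)
2·[CUG] = -1/12, 2·[MEC] = 1/18
[CUG]:[MEC] = -1/12:1/18 = -3/2

[CUG]:[MEC] = -3/2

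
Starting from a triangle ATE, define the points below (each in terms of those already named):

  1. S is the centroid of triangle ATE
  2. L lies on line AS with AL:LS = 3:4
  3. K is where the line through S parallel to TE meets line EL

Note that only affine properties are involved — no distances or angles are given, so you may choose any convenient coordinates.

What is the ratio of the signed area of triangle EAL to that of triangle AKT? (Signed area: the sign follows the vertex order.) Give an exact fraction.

[EAL]:[AKT] = -5/21

Set A = (0, 0), T = (1, 0), E = (0, 1); any affine frame gives the same invariant.
1. S is the centroid of triangle ATE ⇒ S = (1/3, 1/3)
2. L lies on line AS with AL:LS = 3:4 ⇒ L = (1/7, 1/7)
3. K is where the line through S parallel to TE meets line EL ⇒ K = (1/15, 3/5)
2·[EAL] = 1/7, 2·[AKT] = -3/5
[EAL]:[AKT] = 1/7:-3/5 = -5/21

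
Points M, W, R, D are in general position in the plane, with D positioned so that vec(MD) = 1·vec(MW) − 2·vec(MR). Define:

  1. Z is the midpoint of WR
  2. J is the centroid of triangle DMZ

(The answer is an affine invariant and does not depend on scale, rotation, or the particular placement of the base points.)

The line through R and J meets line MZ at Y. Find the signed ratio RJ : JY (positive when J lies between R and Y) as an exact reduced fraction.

Choose coordinates M = (0, 0), W = (1, 0), R = (0, 1), D = (1, -2).
1. Z is the midpoint of WR ⇒ Z = (1/2, 1/2)
2. J is the centroid of triangle DMZ ⇒ J = (1/2, -1/2)
line RJ meets MZ at Y = (1/4, 1/4)
J = R + t·(Y−R) with t = 2, so RJ:JY = 2:-1

RJ:JY = -2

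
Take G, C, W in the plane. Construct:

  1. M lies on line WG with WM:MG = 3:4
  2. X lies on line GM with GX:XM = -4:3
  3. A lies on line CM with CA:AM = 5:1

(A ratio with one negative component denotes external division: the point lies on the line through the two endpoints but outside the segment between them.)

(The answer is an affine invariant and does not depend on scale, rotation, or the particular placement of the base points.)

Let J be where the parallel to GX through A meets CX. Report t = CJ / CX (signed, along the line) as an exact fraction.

t = 5/6

Assign G = (0, 0), C = (1, 0), W = (0, 1) — the answer is frame-independent, so this choice is without loss of generality.
1. M lies on line WG with WM:MG = 3:4 ⇒ M = (0, 4/7)
2. X lies on line GM with GX:XM = -4:3 ⇒ X = (0, 16/7)
3. A lies on line CM with CA:AM = 5:1 ⇒ A = (1/6, 10/21)
through A parallel to GX: direction (0, 16/7); meets CX at J = (1/6, 40/21)
J = C + t·(X−C) with t = 5/6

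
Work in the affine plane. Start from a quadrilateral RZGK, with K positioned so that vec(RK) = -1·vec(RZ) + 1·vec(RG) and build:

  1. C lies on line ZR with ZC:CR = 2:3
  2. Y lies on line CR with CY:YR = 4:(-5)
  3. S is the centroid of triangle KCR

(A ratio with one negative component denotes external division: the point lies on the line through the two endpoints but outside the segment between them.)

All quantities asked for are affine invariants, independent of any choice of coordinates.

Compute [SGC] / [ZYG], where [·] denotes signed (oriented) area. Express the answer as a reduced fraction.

Choose coordinates R = (0, 0), Z = (1, 0), G = (0, 1), K = (-1, 1).
1. C lies on line ZR with ZC:CR = 2:3 ⇒ C = (3/5, 0)
2. Y lies on line CR with CY:YR = 4:(-5) ⇒ Y = (3, 0)
3. S is the centroid of triangle KCR ⇒ S = (-2/15, 1/3)
2·[SGC] = -8/15, 2·[ZYG] = 2
[SGC]:[ZYG] = -8/15:2 = -4/15

[SGC]:[ZYG] = -4/15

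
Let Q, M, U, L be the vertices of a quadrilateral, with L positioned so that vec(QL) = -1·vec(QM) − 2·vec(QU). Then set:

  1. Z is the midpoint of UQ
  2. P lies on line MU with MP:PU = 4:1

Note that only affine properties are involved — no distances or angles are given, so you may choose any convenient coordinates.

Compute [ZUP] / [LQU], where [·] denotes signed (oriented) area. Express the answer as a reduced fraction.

Set Q = (0, 0), M = (1, 0), U = (0, 1), L = (-1, -2); any affine frame gives the same invariant.
1. Z is the midpoint of UQ ⇒ Z = (0, 1/2)
2. P lies on line MU with MP:PU = 4:1 ⇒ P = (1/5, 4/5)
2·[ZUP] = -1/10, 2·[LQU] = 1
[ZUP]:[LQU] = -1/10:1 = -1/10

[ZUP]:[LQU] = -1/10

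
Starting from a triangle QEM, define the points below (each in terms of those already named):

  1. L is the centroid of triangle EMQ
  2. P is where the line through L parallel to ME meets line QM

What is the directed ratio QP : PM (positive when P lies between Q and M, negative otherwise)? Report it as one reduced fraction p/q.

QP:PM = 2

Work in coordinates with Q = (0, 0), E = (1, 0), M = (0, 1).
1. L is the centroid of triangle EMQ ⇒ L = (1/3, 1/3)
2. P is where the line through L parallel to ME meets line QM ⇒ P = (0, 2/3)
P = Q + t·(M−Q) with t = 2/3, so QP:PM = t:(1−t) = 2/3:1/3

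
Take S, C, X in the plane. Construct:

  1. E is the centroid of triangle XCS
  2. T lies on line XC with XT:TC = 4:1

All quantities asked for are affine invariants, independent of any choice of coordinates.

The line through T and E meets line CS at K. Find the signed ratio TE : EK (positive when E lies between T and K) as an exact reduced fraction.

Assign S = (0, 0), C = (1, 0), X = (0, 1) — the answer is frame-independent, so this choice is without loss of generality.
1. E is the centroid of triangle XCS ⇒ E = (1/3, 1/3)
2. T lies on line XC with XT:TC = 4:1 ⇒ T = (4/5, 1/5)
line TE meets CS at K = (3/2, 0)
E = T + t·(K−T) with t = -2/3, so TE:EK = -2/3:5/3

TE:EK = -2/5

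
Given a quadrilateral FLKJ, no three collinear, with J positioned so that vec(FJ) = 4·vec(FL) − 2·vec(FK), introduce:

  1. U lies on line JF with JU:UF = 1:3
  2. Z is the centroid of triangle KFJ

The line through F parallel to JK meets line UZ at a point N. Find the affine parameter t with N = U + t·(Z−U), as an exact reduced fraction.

t = 9

Assign F = (0, 0), L = (1, 0), K = (0, 1), J = (4, -2) — the answer is frame-independent, so this choice is without loss of generality.
1. U lies on line JF with JU:UF = 1:3 ⇒ U = (3, -3/2)
2. Z is the centroid of triangle KFJ ⇒ Z = (4/3, -1/3)
through F parallel to JK: direction (-4, 3); meets UZ at N = (-12, 9)
N = U + t·(Z−U) with t = 9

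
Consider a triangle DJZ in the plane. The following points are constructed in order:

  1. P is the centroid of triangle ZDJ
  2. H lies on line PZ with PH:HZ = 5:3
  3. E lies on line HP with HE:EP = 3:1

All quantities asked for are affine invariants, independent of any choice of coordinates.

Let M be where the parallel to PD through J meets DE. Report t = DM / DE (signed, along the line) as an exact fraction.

Choose coordinates D = (0, 0), J = (1, 0), Z = (0, 1).
1. P is the centroid of triangle ZDJ ⇒ P = (1/3, 1/3)
2. H lies on line PZ with PH:HZ = 5:3 ⇒ H = (1/8, 3/4)
3. E lies on line HP with HE:EP = 3:1 ⇒ E = (9/32, 7/16)
through J parallel to PD: direction (-1/3, -1/3); meets DE at M = (-9/5, -14/5)
M = D + t·(E−D) with t = -32/5

t = -32/5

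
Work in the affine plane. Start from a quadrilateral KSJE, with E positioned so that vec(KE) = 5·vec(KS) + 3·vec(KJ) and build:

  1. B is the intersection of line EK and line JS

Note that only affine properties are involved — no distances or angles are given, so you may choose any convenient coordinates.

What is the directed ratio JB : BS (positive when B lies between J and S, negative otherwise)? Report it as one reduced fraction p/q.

Assign K = (0, 0), S = (1, 0), J = (0, 1), E = (5, 3) — the answer is frame-independent, so this choice is without loss of generality.
1. B is the intersection of line EK and line JS ⇒ B = (5/8, 3/8)
B = J + t·(S−J) with t = 5/8, so JB:BS = t:(1−t) = 5/8:3/8

JB:BS = 5/3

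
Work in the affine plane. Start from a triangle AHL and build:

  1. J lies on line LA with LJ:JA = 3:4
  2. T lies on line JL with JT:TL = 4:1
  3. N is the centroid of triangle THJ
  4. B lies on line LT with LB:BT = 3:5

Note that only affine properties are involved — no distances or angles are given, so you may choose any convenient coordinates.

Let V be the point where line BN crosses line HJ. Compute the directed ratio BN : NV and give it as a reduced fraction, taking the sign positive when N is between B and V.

Assign A = (0, 0), H = (1, 0), L = (0, 1) — the answer is frame-independent, so this choice is without loss of generality.
1. J lies on line LA with LJ:JA = 3:4 ⇒ J = (0, 4/7)
2. T lies on line JL with JT:TL = 4:1 ⇒ T = (0, 32/35)
3. N is the centroid of triangle THJ ⇒ N = (1/3, 52/105)
4. B lies on line LT with LB:BT = 3:5 ⇒ B = (0, 271/280)
line BN meets HJ at V = (37/79, 24/79)
N = B + t·(V−B) with t = 79/111, so BN:NV = 79/111:32/111

BN:NV = 79/32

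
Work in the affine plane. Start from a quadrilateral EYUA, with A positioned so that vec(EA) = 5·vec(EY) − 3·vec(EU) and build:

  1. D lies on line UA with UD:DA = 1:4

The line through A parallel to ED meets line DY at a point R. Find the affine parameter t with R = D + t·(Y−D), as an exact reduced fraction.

t = 20

Set E = (0, 0), Y = (1, 0), U = (0, 1), A = (5, -3); any affine frame gives the same invariant.
1. D lies on line UA with UD:DA = 1:4 ⇒ D = (1, 1/5)
through A parallel to ED: direction (1, 1/5); meets DY at R = (1, -19/5)
R = D + t·(Y−D) with t = 20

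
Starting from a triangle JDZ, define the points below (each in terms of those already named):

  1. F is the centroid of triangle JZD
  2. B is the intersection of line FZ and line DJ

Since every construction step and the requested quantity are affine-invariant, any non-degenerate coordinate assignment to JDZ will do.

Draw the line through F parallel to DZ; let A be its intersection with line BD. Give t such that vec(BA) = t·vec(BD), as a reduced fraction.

t = 1/3

Set J = (0, 0), D = (1, 0), Z = (0, 1); any affine frame gives the same invariant.
1. F is the centroid of triangle JZD ⇒ F = (1/3, 1/3)
2. B is the intersection of line FZ and line DJ ⇒ B = (1/2, 0)
through F parallel to DZ: direction (-1, 1); meets BD at A = (2/3, 0)
A = B + t·(D−B) with t = 1/3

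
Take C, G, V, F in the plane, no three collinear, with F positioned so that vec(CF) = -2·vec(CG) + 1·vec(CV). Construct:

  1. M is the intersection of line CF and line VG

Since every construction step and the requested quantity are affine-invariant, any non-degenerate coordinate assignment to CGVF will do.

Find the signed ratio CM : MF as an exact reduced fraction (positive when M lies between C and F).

Set C = (0, 0), G = (1, 0), V = (0, 1), F = (-2, 1); any affine frame gives the same invariant.
1. M is the intersection of line CF and line VG ⇒ M = (2, -1)
M = C + t·(F−C) with t = -1, so CM:MF = t:(1−t) = -1:2

CM:MF = -1/2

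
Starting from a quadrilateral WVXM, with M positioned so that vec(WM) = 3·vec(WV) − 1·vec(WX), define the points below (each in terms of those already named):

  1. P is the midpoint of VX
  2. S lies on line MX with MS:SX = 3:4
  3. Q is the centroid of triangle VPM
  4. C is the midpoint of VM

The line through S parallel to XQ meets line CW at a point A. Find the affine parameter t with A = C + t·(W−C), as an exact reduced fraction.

t = -17/133

Set W = (0, 0), V = (1, 0), X = (0, 1), M = (3, -1); any affine frame gives the same invariant.
1. P is the midpoint of VX ⇒ P = (1/2, 1/2)
2. S lies on line MX with MS:SX = 3:4 ⇒ S = (12/7, -1/7)
3. Q is the centroid of triangle VPM ⇒ Q = (3/2, -1/6)
4. C is the midpoint of VM ⇒ C = (2, -1/2)
through S parallel to XQ: direction (3/2, -7/6); meets CW at A = (300/133, -75/133)
A = C + t·(W−C) with t = -17/133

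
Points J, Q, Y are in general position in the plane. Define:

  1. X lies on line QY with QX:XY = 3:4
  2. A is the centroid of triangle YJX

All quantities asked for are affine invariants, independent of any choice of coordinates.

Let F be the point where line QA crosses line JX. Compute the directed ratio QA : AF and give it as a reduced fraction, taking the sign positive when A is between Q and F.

QA:AF = -13/4

Set J = (0, 0), Q = (1, 0), Y = (0, 1); any affine frame gives the same invariant.
1. X lies on line QY with QX:XY = 3:4 ⇒ X = (4/7, 3/7)
2. A is the centroid of triangle YJX ⇒ A = (4/21, 10/21)
line QA meets JX at F = (40/91, 30/91)
A = Q + t·(F−Q) with t = 13/9, so QA:AF = 13/9:-4/9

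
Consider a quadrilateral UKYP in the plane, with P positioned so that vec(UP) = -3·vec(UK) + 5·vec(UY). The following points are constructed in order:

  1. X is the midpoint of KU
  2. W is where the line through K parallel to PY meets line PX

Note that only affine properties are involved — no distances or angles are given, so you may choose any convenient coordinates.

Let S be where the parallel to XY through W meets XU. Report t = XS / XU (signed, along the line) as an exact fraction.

t = 4

Set U = (0, 0), K = (1, 0), Y = (0, 1), P = (-3, 5); any affine frame gives the same invariant.
1. X is the midpoint of KU ⇒ X = (1/2, 0)
2. W is where the line through K parallel to PY meets line PX ⇒ W = (-13/2, 10)
through W parallel to XY: direction (-1/2, 1); meets XU at S = (-3/2, 0)
S = X + t·(U−X) with t = 4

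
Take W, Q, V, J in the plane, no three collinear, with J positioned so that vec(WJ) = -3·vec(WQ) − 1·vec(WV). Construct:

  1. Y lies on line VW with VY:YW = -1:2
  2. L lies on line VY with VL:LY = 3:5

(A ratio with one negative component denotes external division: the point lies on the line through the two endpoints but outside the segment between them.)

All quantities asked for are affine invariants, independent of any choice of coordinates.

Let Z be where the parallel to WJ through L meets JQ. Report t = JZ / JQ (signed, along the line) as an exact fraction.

Work in coordinates with W = (0, 0), Q = (1, 0), V = (0, 1), J = (-3, -1).
1. Y lies on line VW with VY:YW = -1:2 ⇒ Y = (0, 2)
2. L lies on line VY with VL:LY = 3:5 ⇒ L = (0, 11/8)
through L parallel to WJ: direction (-3, -1); meets JQ at Z = (-39/2, -41/8)
Z = J + t·(Q−J) with t = -33/8

t = -33/8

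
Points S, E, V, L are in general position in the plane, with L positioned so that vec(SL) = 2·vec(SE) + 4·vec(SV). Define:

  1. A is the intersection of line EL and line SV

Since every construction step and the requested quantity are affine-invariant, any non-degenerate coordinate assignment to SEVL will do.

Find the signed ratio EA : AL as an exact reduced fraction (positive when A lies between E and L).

EA:AL = -1/2

Assign S = (0, 0), E = (1, 0), V = (0, 1), L = (2, 4) — the answer is frame-independent, so this choice is without loss of generality.
1. A is the intersection of line EL and line SV ⇒ A = (0, -4)
A = E + t·(L−E) with t = -1, so EA:AL = t:(1−t) = -1:2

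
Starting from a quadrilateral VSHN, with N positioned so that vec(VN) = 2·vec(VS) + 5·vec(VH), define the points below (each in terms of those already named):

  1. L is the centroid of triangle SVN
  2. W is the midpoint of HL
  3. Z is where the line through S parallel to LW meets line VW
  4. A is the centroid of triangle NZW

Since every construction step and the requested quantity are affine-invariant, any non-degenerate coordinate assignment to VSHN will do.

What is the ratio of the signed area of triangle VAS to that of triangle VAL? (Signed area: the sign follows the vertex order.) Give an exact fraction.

[VAS]:[VAL] = 98/33

Assign V = (0, 0), S = (1, 0), H = (0, 1), N = (2, 5) — the answer is frame-independent, so this choice is without loss of generality.
1. L is the centroid of triangle SVN ⇒ L = (1, 5/3)
2. W is the midpoint of HL ⇒ W = (1/2, 4/3)
3. Z is where the line through S parallel to LW meets line VW ⇒ Z = (-1/3, -8/9)
4. A is the centroid of triangle NZW ⇒ A = (13/18, 49/27)
2·[VAS] = -49/27, 2·[VAL] = -11/18
[VAS]:[VAL] = -49/27:-11/18 = 98/33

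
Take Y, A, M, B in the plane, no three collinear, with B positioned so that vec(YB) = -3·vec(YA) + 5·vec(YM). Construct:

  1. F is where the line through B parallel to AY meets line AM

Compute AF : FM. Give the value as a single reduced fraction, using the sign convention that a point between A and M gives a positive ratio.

AF:FM = -5/4

Choose coordinates Y = (0, 0), A = (1, 0), M = (0, 1), B = (-3, 5).
1. F is where the line through B parallel to AY meets line AM ⇒ F = (-4, 5)
F = A + t·(M−A) with t = 5, so AF:FM = t:(1−t) = 5:-4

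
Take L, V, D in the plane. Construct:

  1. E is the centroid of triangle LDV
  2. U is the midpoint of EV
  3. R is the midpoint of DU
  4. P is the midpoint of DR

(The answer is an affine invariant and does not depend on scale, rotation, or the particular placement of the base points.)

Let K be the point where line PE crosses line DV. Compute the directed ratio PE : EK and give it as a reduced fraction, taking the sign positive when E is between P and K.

PE:EK = -7/8

Work in coordinates with L = (0, 0), V = (1, 0), D = (0, 1).
1. E is the centroid of triangle LDV ⇒ E = (1/3, 1/3)
2. U is the midpoint of EV ⇒ U = (2/3, 1/6)
3. R is the midpoint of DU ⇒ R = (1/3, 7/12)
4. P is the midpoint of DR ⇒ P = (1/6, 19/24)
line PE meets DV at K = (1/7, 6/7)
E = P + t·(K−P) with t = -7, so PE:EK = -7:8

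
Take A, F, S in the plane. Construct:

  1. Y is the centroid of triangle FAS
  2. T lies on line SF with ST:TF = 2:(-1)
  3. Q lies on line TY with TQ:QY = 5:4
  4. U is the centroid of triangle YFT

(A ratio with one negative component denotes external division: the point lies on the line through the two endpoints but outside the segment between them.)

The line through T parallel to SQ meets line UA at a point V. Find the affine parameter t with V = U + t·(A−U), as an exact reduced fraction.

Set A = (0, 0), F = (1, 0), S = (0, 1); any affine frame gives the same invariant.
1. Y is the centroid of triangle FAS ⇒ Y = (1/3, 1/3)
2. T lies on line SF with ST:TF = 2:(-1) ⇒ T = (2, -1)
3. Q lies on line TY with TQ:QY = 5:4 ⇒ Q = (29/27, -7/27)
4. U is the centroid of triangle YFT ⇒ U = (10/9, -2/9)
through T parallel to SQ: direction (29/27, -34/27); meets UA at V = (65/47, -13/47)
V = U + t·(A−U) with t = -23/94

t = -23/94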